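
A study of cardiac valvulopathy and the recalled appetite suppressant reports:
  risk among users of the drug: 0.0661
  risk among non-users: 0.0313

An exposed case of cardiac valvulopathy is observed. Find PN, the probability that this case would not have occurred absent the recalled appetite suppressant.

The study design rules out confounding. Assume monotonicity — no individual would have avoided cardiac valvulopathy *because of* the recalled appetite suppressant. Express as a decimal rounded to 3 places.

Let p₁ = 0.0661, p₀ = 0.0313.
Under exogeneity and monotonicity, PN = (p₁ − p₀) / p₁.
PN = (0.0661 − 0.0313) / 0.0661 = 0.0348 / 0.0661 ≈ 0.5265

PN ≈ 0.526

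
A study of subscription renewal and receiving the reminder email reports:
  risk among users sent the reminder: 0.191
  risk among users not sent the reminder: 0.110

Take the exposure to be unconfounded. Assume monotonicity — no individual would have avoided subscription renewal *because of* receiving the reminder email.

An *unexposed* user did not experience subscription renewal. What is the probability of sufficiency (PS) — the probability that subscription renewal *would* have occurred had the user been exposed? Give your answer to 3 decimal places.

Let p₁ = 0.191, p₀ = 0.11.
Under exogeneity and monotonicity, PS = (p₁ − p₀) / (1 − p₀).
PS = (0.191 − 0.11) / (1 − 0.11) = 0.081 / 0.89 ≈ 0.0910

PS ≈ 0.091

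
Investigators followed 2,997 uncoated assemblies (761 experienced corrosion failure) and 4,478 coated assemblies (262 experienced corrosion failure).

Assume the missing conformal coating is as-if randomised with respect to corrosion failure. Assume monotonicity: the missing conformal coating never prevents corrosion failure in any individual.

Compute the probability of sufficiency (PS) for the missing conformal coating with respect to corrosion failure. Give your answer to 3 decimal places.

PS ≈ 0.208

p₁ = P(outcome | exposed) = 761/2997 = 0.25392
p₀ = P(outcome | unexposed) = 262/4478 = 0.058508
Under exogeneity and monotonicity, PS = (p₁ − p₀) / (1 − p₀).
PS = (0.25392 − 0.058508) / (1 − 0.058508) = 0.19541 / 0.94149 ≈ 0.2076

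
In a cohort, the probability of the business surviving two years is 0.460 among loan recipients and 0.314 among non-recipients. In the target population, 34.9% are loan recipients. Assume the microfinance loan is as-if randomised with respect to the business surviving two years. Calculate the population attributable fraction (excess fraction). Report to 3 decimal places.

PAF ≈ 0.140

Let p₁ = 0.46, p₀ = 0.314.
Overall risk P(Y=1) = π·p₁ + (1−π)·p₀ = 0.349×0.46 + 0.651×0.314 = 0.36495.
Under exogeneity, PAF = [P(Y=1) − p₀] / P(Y=1).
PAF = (0.36495 − 0.314) / 0.36495 ≈ 0.1396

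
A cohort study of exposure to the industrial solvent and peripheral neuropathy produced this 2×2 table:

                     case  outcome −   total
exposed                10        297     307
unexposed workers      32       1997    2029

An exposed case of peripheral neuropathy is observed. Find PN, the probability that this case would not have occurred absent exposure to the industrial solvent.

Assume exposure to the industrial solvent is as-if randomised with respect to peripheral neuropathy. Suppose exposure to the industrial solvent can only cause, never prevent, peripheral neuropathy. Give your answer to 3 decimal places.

PN ≈ 0.516

p₁ = P(outcome | exposed) = 10/307 = 0.032573
p₀ = P(outcome | unexposed) = 32/2029 = 0.015771
Under exogeneity and monotonicity, PN = (p₁ − p₀) / p₁.
PN = (0.032573 − 0.015771) / 0.032573 = 0.016802 / 0.032573 ≈ 0.5158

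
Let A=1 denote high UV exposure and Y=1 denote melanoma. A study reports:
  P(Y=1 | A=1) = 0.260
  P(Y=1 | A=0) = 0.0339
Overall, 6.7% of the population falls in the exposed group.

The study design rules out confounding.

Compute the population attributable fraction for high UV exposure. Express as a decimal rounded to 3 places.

PAF ≈ 0.309

Let p₁ = 0.26, p₀ = 0.0339.
Overall risk P(Y=1) = π·p₁ + (1−π)·p₀ = 0.067×0.26 + 0.933×0.0339 = 0.049049.
Under exogeneity, PAF = [P(Y=1) − p₀] / P(Y=1).
PAF = (0.049049 − 0.0339) / 0.049049 ≈ 0.3089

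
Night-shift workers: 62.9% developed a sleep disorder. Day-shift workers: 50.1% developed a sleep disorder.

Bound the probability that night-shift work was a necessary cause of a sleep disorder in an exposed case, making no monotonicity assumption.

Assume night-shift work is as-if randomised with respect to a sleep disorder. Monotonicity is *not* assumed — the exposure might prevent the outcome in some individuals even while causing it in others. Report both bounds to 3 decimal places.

p₁ = 0.629, p₀ = 0.501.
Under exogeneity alone the bounds on PN are max{0,(p₁−p₀)/p₁} ≤ PN ≤ min{1,(1−p₀)/p₁}.
  lower = (p₁ − p₀)/p₁ = 0.128 / 0.629 ≈ 0.2035
  upper = min{1, (1 − p₀)/p₁} = 0.499 / 0.629 ≈ 0.7933

0.203 ≤ PN ≤ 0.793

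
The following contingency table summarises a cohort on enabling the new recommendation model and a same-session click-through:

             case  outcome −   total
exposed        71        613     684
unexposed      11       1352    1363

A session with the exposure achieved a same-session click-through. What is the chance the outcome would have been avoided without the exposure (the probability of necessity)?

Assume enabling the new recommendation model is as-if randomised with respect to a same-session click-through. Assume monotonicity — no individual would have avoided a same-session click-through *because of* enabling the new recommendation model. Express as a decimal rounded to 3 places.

PN ≈ 0.922

p₁ = P(outcome | exposed) = 71/684 = 0.1038
p₀ = P(outcome | unexposed) = 11/1363 = 0.0080704
Under exogeneity and monotonicity, PN = (p₁ − p₀) / p₁.
PN = (0.1038 − 0.0080704) / 0.1038 = 0.095731 / 0.1038 ≈ 0.9223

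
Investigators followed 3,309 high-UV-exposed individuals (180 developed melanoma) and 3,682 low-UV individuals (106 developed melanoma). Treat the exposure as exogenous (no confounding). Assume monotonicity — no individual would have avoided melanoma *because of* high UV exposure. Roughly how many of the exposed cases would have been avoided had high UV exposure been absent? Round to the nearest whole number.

about 85 cases

p₁ = P(outcome | exposed) = 180/3309 = 0.054397
p₀ = P(outcome | unexposed) = 106/3682 = 0.028789
PN = (p₁ − p₀)/p₁ = (0.054397 − 0.028789) / 0.054397 ≈ 0.47077.
Attributable cases ≈ PN × (exposed cases) = 0.47077 × 180 ≈ 84.74.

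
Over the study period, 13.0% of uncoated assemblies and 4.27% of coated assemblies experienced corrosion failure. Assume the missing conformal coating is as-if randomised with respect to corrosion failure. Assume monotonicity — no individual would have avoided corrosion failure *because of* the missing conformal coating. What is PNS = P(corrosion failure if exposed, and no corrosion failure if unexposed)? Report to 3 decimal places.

PNS ≈ 0.087

p₁ = 0.13, p₀ = 0.0427.
Under exogeneity and monotonicity, PNS = p₁ − p₀.
PNS = 0.13 − 0.0427 = 0.0873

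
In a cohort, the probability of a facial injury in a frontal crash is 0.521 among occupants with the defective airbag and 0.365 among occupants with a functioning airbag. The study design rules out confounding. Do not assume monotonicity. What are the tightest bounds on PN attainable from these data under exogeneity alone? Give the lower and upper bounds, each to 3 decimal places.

Let p₁ = 0.521, p₀ = 0.365.
Under exogeneity alone the bounds on PN are max{0,(p₁−p₀)/p₁} ≤ PN ≤ min{1,(1−p₀)/p₁}.
  lower = (p₁ − p₀)/p₁ = 0.156 / 0.521 ≈ 0.2994
  upper = min{1, (1 − p₀)/p₁} = 0.635 / 0.521 ≈ 1.2188 → capped at 1

0.299 ≤ PN ≤ 1.000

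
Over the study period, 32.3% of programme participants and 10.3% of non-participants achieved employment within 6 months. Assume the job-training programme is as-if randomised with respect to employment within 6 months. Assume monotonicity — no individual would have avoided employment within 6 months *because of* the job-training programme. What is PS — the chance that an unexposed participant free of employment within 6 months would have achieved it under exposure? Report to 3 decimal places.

p₁ = 0.323, p₀ = 0.103.
Under exogeneity and monotonicity, PS = (p₁ − p₀) / (1 − p₀).
PS = (0.323 − 0.103) / (1 − 0.103) = 0.22 / 0.897 ≈ 0.2453

PS ≈ 0.245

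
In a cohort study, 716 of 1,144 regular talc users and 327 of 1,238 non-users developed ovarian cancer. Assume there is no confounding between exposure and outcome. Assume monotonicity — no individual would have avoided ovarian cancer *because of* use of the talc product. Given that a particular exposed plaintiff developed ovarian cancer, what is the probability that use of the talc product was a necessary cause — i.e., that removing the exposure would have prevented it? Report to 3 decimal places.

PN ≈ 0.578

p₁ = P(outcome | exposed) = 716/1144 = 0.62587
p₀ = P(outcome | unexposed) = 327/1238 = 0.26414
Under exogeneity and monotonicity, PN = (p₁ − p₀) / p₁.
PN = (0.62587 − 0.26414) / 0.62587 = 0.36174 / 0.62587 ≈ 0.5780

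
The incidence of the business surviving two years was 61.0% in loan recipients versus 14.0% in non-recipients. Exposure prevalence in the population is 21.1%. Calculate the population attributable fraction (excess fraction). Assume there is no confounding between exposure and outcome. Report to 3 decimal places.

p₁ = 0.61, p₀ = 0.14.
Overall risk P(Y=1) = π·p₁ + (1−π)·p₀ = 0.211×0.61 + 0.789×0.14 = 0.23917.
Under exogeneity, PAF = [P(Y=1) − p₀] / P(Y=1).
PAF = (0.23917 − 0.14) / 0.23917 ≈ 0.4146

PAF ≈ 0.415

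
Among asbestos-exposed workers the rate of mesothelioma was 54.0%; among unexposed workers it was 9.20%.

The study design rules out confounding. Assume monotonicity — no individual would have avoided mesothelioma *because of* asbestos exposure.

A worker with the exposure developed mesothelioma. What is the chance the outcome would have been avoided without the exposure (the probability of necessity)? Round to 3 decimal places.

p₁ = 0.54, p₀ = 0.092.
Under exogeneity and monotonicity, PN = (p₁ − p₀) / p₁.
PN = (0.54 − 0.092) / 0.54 = 0.448 / 0.54 ≈ 0.8296

PN ≈ 0.830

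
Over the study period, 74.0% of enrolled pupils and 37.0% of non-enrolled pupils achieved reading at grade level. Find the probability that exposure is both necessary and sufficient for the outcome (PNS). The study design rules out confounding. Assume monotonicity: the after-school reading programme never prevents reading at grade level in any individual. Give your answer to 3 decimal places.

p₁ = 0.74, p₀ = 0.37.
Under exogeneity and monotonicity, PNS = p₁ − p₀.
PNS = 0.74 − 0.37 = 0.37

PNS ≈ 0.370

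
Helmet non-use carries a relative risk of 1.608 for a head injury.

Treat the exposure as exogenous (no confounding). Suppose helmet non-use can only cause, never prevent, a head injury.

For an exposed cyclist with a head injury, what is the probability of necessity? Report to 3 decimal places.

Under exogeneity and monotonicity, PN = (RR − 1) / RR = 1 − 1/RR.
PN = (1.608 − 1) / 1.608 = 0.608 / 1.608 ≈ 0.3781

PN ≈ 0.378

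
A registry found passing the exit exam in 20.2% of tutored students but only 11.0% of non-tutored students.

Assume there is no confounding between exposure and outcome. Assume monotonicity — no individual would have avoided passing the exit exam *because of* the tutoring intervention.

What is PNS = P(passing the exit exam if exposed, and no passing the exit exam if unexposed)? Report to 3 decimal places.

PNS ≈ 0.092

p₁ = 0.202, p₀ = 0.11.
Under exogeneity and monotonicity, PNS = p₁ − p₀.
PNS = 0.202 − 0.11 = 0.092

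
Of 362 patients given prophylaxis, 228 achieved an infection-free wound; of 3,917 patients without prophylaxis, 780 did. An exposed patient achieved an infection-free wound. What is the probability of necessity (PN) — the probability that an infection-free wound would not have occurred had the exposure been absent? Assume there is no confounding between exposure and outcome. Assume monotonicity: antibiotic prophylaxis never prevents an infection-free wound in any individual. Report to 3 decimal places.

p₁ = P(outcome | exposed) = 228/362 = 0.62983
p₀ = P(outcome | unexposed) = 780/3917 = 0.19913
Under exogeneity and monotonicity, PN = (p₁ − p₀) / p₁.
PN = (0.62983 − 0.19913) / 0.62983 = 0.4307 / 0.62983 ≈ 0.6838

PN ≈ 0.684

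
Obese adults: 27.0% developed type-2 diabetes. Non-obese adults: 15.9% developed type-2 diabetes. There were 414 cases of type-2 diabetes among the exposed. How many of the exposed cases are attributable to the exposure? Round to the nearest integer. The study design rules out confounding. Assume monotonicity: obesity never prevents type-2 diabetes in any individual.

p₁ = 0.27, p₀ = 0.159.
PN = (p₁ − p₀)/p₁ = (0.27 − 0.159) / 0.27 ≈ 0.41111.
Attributable cases ≈ PN × (exposed cases) = 0.41111 × 414 ≈ 170.20.

about 170 cases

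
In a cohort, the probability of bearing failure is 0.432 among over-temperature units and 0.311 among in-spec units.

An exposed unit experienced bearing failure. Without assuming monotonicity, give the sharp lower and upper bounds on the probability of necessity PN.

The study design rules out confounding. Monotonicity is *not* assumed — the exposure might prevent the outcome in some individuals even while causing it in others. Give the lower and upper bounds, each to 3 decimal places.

0.280 ≤ PN ≤ 1.000

Let p₁ = 0.432, p₀ = 0.311.
Under exogeneity alone the bounds on PN are max{0,(p₁−p₀)/p₁} ≤ PN ≤ min{1,(1−p₀)/p₁}.
  lower = (p₁ − p₀)/p₁ = 0.121 / 0.432 ≈ 0.2801
  upper = min{1, (1 − p₀)/p₁} = 0.689 / 0.432 ≈ 1.5949 → capped at 1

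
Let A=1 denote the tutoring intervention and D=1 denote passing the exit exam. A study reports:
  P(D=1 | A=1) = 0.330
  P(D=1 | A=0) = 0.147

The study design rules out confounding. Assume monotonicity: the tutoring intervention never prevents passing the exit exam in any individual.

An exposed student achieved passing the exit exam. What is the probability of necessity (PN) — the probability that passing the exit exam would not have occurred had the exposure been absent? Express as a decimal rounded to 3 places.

Let p₁ = 0.33, p₀ = 0.147.
Under exogeneity and monotonicity, PN = (p₁ − p₀) / p₁.
PN = (0.33 − 0.147) / 0.33 = 0.183 / 0.33 ≈ 0.5545

PN ≈ 0.555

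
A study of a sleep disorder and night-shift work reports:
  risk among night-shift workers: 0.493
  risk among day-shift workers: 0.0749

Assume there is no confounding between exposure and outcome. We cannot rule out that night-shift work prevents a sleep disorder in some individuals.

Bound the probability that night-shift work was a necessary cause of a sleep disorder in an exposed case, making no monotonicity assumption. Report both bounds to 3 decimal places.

0.848 ≤ PN ≤ 1.000

Let p₁ = 0.493, p₀ = 0.0749.
Under exogeneity alone the bounds on PN are max{0,(p₁−p₀)/p₁} ≤ PN ≤ min{1,(1−p₀)/p₁}.
  lower = (p₁ − p₀)/p₁ = 0.4181 / 0.493 ≈ 0.8481
  upper = min{1, (1 − p₀)/p₁} = 0.9251 / 0.493 ≈ 1.8765 → capped at 1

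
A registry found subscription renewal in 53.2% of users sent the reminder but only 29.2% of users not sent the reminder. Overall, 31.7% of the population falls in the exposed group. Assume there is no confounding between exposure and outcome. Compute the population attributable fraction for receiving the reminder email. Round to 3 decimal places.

PAF ≈ 0.207

p₁ = 0.532, p₀ = 0.292.
Overall risk P(Y=1) = π·p₁ + (1−π)·p₀ = 0.317×0.532 + 0.683×0.292 = 0.36808.
Under exogeneity, PAF = [P(Y=1) − p₀] / P(Y=1).
PAF = (0.36808 − 0.292) / 0.36808 ≈ 0.2067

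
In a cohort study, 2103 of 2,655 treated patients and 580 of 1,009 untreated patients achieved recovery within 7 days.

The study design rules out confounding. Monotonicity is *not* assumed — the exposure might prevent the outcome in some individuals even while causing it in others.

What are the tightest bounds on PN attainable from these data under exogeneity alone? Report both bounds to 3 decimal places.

0.274 ≤ PN ≤ 0.537

p₁ = P(outcome | exposed) = 2103/2655 = 0.79209
p₀ = P(outcome | unexposed) = 580/1009 = 0.57483
Under exogeneity alone the bounds on PN are max{0,(p₁−p₀)/p₁} ≤ PN ≤ min{1,(1−p₀)/p₁}.
  lower = (p₁ − p₀)/p₁ = 0.21726 / 0.79209 ≈ 0.2743
  upper = min{1, (1 − p₀)/p₁} = 0.42517 / 0.79209 ≈ 0.5368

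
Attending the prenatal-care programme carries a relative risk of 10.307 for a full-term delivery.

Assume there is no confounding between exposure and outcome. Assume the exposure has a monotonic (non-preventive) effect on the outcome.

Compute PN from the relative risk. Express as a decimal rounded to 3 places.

Under exogeneity and monotonicity, PN = (RR − 1) / RR = 1 − 1/RR.
PN = (10.307 − 1) / 10.307 = 9.307 / 10.307 ≈ 0.9030

PN ≈ 0.903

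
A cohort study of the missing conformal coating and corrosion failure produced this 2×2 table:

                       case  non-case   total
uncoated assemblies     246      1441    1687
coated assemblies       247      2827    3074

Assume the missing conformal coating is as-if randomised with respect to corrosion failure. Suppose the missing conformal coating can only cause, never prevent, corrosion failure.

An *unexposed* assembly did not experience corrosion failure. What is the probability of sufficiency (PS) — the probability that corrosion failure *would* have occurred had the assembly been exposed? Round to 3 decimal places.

PS ≈ 0.071

p₁ = P(outcome | exposed) = 246/1687 = 0.14582
p₀ = P(outcome | unexposed) = 247/3074 = 0.080351
Under exogeneity and monotonicity, PS = (p₁ − p₀)/(1 − p₀).
PS = (0.14582 − 0.080351) / 0.91965 ≈ 0.0712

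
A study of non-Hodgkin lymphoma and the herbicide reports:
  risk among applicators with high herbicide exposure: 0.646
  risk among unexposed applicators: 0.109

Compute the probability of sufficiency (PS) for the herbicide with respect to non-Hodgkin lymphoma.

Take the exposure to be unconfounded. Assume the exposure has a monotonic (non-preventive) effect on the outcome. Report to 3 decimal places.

PS ≈ 0.603

Let p₁ = 0.646, p₀ = 0.109.
Under exogeneity and monotonicity, PS = (p₁ − p₀) / (1 − p₀).
PS = (0.646 − 0.109) / (1 − 0.109) = 0.537 / 0.891 ≈ 0.6027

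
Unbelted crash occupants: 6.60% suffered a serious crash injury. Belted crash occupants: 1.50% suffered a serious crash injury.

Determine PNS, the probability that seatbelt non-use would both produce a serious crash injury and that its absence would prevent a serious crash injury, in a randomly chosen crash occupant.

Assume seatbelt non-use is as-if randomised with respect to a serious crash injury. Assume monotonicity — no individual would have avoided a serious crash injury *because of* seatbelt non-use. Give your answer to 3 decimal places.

PNS ≈ 0.051

p₁ = 0.066, p₀ = 0.015.
Under exogeneity and monotonicity, PNS = p₁ − p₀.
PNS = 0.066 − 0.015 = 0.051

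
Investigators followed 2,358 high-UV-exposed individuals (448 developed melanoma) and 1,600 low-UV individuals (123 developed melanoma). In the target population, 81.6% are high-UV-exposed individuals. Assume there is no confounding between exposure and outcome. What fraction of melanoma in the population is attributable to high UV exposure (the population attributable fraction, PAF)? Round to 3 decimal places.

p₁ = P(outcome | exposed) = 448/2358 = 0.18999
p₀ = P(outcome | unexposed) = 123/1600 = 0.076875
Overall risk P(Y=1) = π·p₁ + (1−π)·p₀ = 0.816×0.18999 + 0.184×0.076875 = 0.16918.
Under exogeneity, PAF = [P(Y=1) − p₀] / P(Y=1).
PAF = (0.16918 − 0.076875) / 0.16918 ≈ 0.5456

PAF ≈ 0.546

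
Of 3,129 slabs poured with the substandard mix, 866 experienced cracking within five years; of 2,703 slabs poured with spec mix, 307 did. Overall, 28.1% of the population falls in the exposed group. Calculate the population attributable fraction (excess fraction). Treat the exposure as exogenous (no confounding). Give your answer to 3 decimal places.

PAF ≈ 0.288

p₁ = P(outcome | exposed) = 866/3129 = 0.27677
p₀ = P(outcome | unexposed) = 307/2703 = 0.11358
Overall risk P(Y=1) = π·p₁ + (1−π)·p₀ = 0.281×0.27677 + 0.719×0.11358 = 0.15943.
Under exogeneity, PAF = [P(Y=1) − p₀] / P(Y=1).
PAF = (0.15943 − 0.11358) / 0.15943 ≈ 0.2876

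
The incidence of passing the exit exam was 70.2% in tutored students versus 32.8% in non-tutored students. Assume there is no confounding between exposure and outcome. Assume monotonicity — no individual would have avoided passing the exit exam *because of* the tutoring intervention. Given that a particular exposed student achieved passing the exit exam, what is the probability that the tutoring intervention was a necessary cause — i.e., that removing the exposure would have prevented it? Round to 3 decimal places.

PN ≈ 0.533

p₁ = 0.702, p₀ = 0.328.
Under exogeneity and monotonicity, PN = (p₁ − p₀) / p₁.
PN = (0.702 − 0.328) / 0.702 = 0.374 / 0.702 ≈ 0.5328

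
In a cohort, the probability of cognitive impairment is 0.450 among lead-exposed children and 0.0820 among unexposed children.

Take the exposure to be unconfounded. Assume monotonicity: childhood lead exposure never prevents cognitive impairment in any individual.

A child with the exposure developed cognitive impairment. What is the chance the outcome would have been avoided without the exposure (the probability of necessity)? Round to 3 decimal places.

PN ≈ 0.818

Let p₁ = 0.45, p₀ = 0.082.
Under exogeneity and monotonicity, PN = (p₁ − p₀) / p₁.
PN = (0.45 − 0.082) / 0.45 = 0.368 / 0.45 ≈ 0.8178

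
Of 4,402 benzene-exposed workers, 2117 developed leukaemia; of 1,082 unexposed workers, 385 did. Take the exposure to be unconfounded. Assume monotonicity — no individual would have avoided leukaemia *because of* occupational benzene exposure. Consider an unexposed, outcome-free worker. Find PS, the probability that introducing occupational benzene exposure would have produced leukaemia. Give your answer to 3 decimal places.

p₁ = P(outcome | exposed) = 2117/4402 = 0.48092
p₀ = P(outcome | unexposed) = 385/1082 = 0.35582
Under exogeneity and monotonicity, PS = (p₁ − p₀) / (1 − p₀).
PS = (0.48092 − 0.35582) / (1 − 0.35582) = 0.1251 / 0.64418 ≈ 0.1942

PS ≈ 0.194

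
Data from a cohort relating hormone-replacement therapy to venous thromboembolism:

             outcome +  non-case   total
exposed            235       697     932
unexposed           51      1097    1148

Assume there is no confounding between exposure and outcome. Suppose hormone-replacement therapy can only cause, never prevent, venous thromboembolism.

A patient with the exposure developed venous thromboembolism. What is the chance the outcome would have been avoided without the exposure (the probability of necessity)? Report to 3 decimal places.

p₁ = P(outcome | exposed) = 235/932 = 0.25215
p₀ = P(outcome | unexposed) = 51/1148 = 0.044425
Under exogeneity and monotonicity, PN = (p₁ − p₀)/p₁.
PN = (0.25215 − 0.044425) / 0.25215 ≈ 0.8238

PN ≈ 0.824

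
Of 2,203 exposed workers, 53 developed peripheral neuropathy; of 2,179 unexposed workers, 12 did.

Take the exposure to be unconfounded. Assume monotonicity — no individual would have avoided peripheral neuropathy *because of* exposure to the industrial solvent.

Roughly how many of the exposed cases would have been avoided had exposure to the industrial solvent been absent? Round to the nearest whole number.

about 41 cases

p₁ = P(outcome | exposed) = 53/2203 = 0.024058
p₀ = P(outcome | unexposed) = 12/2179 = 0.0055071
PN = (p₁ − p₀)/p₁ = (0.024058 − 0.0055071) / 0.024058 ≈ 0.77109.
Attributable cases ≈ PN × (exposed cases) = 0.77109 × 53 ≈ 40.87.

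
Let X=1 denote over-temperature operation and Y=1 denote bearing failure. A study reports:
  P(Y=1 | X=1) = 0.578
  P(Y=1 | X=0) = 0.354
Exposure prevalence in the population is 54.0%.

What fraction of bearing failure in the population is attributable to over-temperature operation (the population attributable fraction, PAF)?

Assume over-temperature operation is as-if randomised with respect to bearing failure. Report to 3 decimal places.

PAF ≈ 0.255

Let p₁ = 0.578, p₀ = 0.354.
Overall risk P(Y=1) = π·p₁ + (1−π)·p₀ = 0.54×0.578 + 0.46×0.354 = 0.47496.
Under exogeneity, PAF = [P(Y=1) − p₀] / P(Y=1).
PAF = (0.47496 − 0.354) / 0.47496 ≈ 0.2547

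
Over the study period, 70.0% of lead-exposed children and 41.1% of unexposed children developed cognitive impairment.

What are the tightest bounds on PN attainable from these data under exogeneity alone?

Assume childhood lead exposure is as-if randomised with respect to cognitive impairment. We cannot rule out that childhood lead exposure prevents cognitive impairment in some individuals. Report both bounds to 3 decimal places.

p₁ = 0.7, p₀ = 0.411.
Under exogeneity alone the bounds on PN are max{0,(p₁−p₀)/p₁} ≤ PN ≤ min{1,(1−p₀)/p₁}.
  lower = (p₁ − p₀)/p₁ = 0.289 / 0.7 ≈ 0.4129
  upper = min{1, (1 − p₀)/p₁} = 0.589 / 0.7 ≈ 0.8414

0.413 ≤ PN ≤ 0.841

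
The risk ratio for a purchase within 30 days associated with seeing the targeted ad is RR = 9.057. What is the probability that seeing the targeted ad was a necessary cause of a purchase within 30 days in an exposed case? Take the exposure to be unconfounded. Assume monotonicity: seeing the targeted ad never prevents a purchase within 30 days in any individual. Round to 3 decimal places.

PN ≈ 0.890

Under exogeneity and monotonicity, PN = (RR − 1) / RR = 1 − 1/RR.
PN = (9.057 − 1) / 9.057 = 8.057 / 9.057 ≈ 0.8896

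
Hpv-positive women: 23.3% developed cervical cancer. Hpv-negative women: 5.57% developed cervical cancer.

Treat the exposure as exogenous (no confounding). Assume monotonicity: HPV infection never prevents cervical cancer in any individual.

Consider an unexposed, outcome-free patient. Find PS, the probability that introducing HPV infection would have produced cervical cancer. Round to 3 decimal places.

p₁ = 0.233, p₀ = 0.0557.
Under exogeneity and monotonicity, PS = (p₁ − p₀) / (1 − p₀).
PS = (0.233 − 0.0557) / (1 − 0.0557) = 0.1773 / 0.9443 ≈ 0.1878

PS ≈ 0.188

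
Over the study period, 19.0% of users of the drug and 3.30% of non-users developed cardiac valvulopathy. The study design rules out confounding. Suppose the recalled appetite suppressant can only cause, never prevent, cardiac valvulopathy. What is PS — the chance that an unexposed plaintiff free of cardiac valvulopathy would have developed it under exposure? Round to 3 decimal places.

p₁ = 0.19, p₀ = 0.033.
Under exogeneity and monotonicity, PS = (p₁ − p₀) / (1 − p₀).
PS = (0.19 − 0.033) / (1 − 0.033) = 0.157 / 0.967 ≈ 0.1624

PS ≈ 0.162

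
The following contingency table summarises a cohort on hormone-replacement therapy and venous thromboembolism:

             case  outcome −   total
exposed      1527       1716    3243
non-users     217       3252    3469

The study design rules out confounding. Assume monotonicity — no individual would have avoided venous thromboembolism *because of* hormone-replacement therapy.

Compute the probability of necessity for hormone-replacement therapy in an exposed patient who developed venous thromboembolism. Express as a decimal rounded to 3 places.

p₁ = P(outcome | exposed) = 1527/3243 = 0.47086
p₀ = P(outcome | unexposed) = 217/3469 = 0.062554
Under exogeneity and monotonicity, PN = (p₁ − p₀)/p₁.
PN = (0.47086 − 0.062554) / 0.47086 ≈ 0.8671

PN ≈ 0.867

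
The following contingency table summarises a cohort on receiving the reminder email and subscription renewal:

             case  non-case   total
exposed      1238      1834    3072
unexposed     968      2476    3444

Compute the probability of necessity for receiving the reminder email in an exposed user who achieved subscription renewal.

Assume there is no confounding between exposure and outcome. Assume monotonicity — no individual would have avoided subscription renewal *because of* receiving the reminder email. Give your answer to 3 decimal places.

PN ≈ 0.303

p₁ = P(outcome | exposed) = 1238/3072 = 0.40299
p₀ = P(outcome | unexposed) = 968/3444 = 0.28107
Under exogeneity and monotonicity, PN = (p₁ − p₀)/p₁.
PN = (0.40299 − 0.28107) / 0.40299 ≈ 0.3026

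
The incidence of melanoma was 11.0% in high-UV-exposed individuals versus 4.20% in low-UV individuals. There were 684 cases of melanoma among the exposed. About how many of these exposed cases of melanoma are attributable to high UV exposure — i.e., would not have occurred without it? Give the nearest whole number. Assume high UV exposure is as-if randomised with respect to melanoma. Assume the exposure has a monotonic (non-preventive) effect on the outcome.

about 423 cases

p₁ = 0.11, p₀ = 0.042.
PN = (p₁ − p₀)/p₁ = (0.11 − 0.042) / 0.11 ≈ 0.61818.
Attributable cases ≈ PN × (exposed cases) = 0.61818 × 684 ≈ 422.84.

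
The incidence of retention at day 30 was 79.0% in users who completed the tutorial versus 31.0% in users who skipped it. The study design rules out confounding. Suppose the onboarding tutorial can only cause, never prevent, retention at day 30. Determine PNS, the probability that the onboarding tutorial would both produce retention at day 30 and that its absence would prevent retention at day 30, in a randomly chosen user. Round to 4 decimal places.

p₁ = 0.79, p₀ = 0.31.
Under exogeneity and monotonicity, PNS = p₁ − p₀.
PNS = 0.79 − 0.31 = 0.48

PNS ≈ 0.4800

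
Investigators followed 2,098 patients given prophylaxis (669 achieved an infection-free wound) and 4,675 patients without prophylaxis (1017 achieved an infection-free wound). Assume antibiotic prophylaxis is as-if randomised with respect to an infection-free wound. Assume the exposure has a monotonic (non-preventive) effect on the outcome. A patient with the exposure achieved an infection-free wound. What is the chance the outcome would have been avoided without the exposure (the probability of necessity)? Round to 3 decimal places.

PN ≈ 0.318

p₁ = P(outcome | exposed) = 669/2098 = 0.31888
p₀ = P(outcome | unexposed) = 1017/4675 = 0.21754
Under exogeneity and monotonicity, PN = (p₁ − p₀) / p₁.
PN = (0.31888 − 0.21754) / 0.31888 = 0.10134 / 0.31888 ≈ 0.3178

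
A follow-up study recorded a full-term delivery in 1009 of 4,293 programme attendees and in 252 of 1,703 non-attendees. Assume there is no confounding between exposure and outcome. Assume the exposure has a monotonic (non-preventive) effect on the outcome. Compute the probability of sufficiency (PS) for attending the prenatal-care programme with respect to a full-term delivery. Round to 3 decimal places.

p₁ = P(outcome | exposed) = 1009/4293 = 0.23503
p₀ = P(outcome | unexposed) = 252/1703 = 0.14797
Under exogeneity and monotonicity, PS = (p₁ − p₀) / (1 − p₀).
PS = (0.23503 − 0.14797) / (1 − 0.14797) = 0.08706 / 0.85203 ≈ 0.1022

PS ≈ 0.102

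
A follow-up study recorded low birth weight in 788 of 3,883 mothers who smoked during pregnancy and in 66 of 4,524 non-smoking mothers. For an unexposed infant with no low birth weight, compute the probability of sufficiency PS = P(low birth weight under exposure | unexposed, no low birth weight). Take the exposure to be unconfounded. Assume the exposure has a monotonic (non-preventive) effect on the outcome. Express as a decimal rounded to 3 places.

p₁ = P(outcome | exposed) = 788/3883 = 0.20294
p₀ = P(outcome | unexposed) = 66/4524 = 0.014589
Under exogeneity and monotonicity, PS = (p₁ − p₀) / (1 − p₀).
PS = (0.20294 − 0.014589) / (1 − 0.014589) = 0.18835 / 0.98541 ≈ 0.1911

PS ≈ 0.191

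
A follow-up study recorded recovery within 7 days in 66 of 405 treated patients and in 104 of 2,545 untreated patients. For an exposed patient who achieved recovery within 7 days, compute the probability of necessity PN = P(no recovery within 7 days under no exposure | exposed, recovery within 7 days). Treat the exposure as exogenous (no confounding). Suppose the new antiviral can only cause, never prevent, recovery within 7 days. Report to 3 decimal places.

PN ≈ 0.749

p₁ = P(outcome | exposed) = 66/405 = 0.16296
p₀ = P(outcome | unexposed) = 104/2545 = 0.040864
Under exogeneity and monotonicity, PN = (p₁ − p₀) / p₁.
PN = (0.16296 − 0.040864) / 0.16296 = 0.1221 / 0.16296 ≈ 0.7492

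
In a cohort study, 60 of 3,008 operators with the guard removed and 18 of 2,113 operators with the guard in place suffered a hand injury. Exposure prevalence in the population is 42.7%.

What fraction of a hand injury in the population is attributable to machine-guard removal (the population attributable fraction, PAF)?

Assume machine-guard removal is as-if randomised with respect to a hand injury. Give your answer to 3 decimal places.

PAF ≈ 0.364

p₁ = P(outcome | exposed) = 60/3008 = 0.019947
p₀ = P(outcome | unexposed) = 18/2113 = 0.0085187
Overall risk P(Y=1) = π·p₁ + (1−π)·p₀ = 0.427×0.019947 + 0.573×0.0085187 = 0.013398.
Under exogeneity, PAF = [P(Y=1) − p₀] / P(Y=1).
PAF = (0.013398 − 0.0085187) / 0.013398 ≈ 0.3642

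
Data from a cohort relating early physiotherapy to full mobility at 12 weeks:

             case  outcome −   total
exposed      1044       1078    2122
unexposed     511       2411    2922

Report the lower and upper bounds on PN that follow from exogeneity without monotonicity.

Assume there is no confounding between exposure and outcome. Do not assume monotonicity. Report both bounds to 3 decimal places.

p₁ = P(outcome | exposed) = 1044/2122 = 0.49199
p₀ = P(outcome | unexposed) = 511/2922 = 0.17488
Under exogeneity alone the bounds on PN are max{0,(p₁−p₀)/p₁} ≤ PN ≤ min{1,(1−p₀)/p₁}.
  lower = (p₁ − p₀)/p₁ = 0.31711 / 0.49199 ≈ 0.6445
  upper = min{1, (1 − p₀)/p₁} = 0.82512 / 0.49199 ≈ 1.6771 → capped at 1

0.645 ≤ PN ≤ 1.000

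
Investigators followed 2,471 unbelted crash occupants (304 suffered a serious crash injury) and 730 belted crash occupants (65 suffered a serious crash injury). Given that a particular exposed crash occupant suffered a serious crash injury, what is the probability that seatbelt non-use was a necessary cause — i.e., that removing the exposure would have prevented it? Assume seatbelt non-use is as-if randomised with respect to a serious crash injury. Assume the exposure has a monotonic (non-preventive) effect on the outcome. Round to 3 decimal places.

PN ≈ 0.276

p₁ = P(outcome | exposed) = 304/2471 = 0.12303
p₀ = P(outcome | unexposed) = 65/730 = 0.089041
Under exogeneity and monotonicity, PN = (p₁ − p₀) / p₁.
PN = (0.12303 − 0.089041) / 0.12303 = 0.033986 / 0.12303 ≈ 0.2762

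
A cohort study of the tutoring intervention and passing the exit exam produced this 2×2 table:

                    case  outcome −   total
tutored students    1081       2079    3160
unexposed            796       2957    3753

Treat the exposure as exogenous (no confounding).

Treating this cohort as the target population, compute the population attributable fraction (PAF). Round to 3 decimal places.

PAF ≈ 0.219

p₁ = P(outcome | exposed) = 1081/3160 = 0.34209
p₀ = P(outcome | unexposed) = 796/3753 = 0.2121
Exposure prevalence π = 3160/6913 = 0.45711; overall risk P(Y=1) = 0.27152.
Under exogeneity, PAF = [P(Y=1) − p₀]/P(Y=1).
PAF = (0.27152 − 0.2121) / 0.27152 ≈ 0.2188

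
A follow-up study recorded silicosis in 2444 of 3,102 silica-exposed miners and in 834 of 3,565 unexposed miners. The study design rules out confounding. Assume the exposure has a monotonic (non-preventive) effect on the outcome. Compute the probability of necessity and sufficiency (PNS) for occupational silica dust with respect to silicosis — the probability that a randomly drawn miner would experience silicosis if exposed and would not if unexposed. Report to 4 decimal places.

PNS ≈ 0.5539

p₁ = P(outcome | exposed) = 2444/3102 = 0.78788
p₀ = P(outcome | unexposed) = 834/3565 = 0.23394
Under exogeneity and monotonicity, PNS = p₁ − p₀.
PNS = 0.78788 − 0.23394 = 0.55394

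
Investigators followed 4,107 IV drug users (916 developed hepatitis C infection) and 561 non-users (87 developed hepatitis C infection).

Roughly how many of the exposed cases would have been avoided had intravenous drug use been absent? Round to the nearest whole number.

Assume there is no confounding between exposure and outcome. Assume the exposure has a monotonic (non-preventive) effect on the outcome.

about 279 cases

p₁ = P(outcome | exposed) = 916/4107 = 0.22303
p₀ = P(outcome | unexposed) = 87/561 = 0.15508
PN = (p₁ − p₀)/p₁ = (0.22303 − 0.15508) / 0.22303 ≈ 0.30468.
Attributable cases ≈ PN × (exposed cases) = 0.30468 × 916 ≈ 279.09.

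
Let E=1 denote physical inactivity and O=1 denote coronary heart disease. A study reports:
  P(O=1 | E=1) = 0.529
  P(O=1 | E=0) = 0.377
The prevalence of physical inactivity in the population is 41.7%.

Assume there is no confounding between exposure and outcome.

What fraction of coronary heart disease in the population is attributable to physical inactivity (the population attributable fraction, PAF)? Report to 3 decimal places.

PAF ≈ 0.144

Let p₁ = 0.529, p₀ = 0.377.
Overall risk P(Y=1) = π·p₁ + (1−π)·p₀ = 0.417×0.529 + 0.583×0.377 = 0.44038.
Under exogeneity, PAF = [P(Y=1) − p₀] / P(Y=1).
PAF = (0.44038 − 0.377) / 0.44038 ≈ 0.1439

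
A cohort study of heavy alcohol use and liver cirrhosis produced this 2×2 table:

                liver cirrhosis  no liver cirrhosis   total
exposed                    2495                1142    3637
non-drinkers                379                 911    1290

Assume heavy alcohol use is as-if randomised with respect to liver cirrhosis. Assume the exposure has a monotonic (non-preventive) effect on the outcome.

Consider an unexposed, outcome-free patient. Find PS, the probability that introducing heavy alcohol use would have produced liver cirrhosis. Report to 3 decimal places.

p₁ = P(outcome | exposed) = 2495/3637 = 0.686
p₀ = P(outcome | unexposed) = 379/1290 = 0.2938
Under exogeneity and monotonicity, PS = (p₁ − p₀)/(1 − p₀).
PS = (0.686 − 0.2938) / 0.7062 ≈ 0.5554

PS ≈ 0.555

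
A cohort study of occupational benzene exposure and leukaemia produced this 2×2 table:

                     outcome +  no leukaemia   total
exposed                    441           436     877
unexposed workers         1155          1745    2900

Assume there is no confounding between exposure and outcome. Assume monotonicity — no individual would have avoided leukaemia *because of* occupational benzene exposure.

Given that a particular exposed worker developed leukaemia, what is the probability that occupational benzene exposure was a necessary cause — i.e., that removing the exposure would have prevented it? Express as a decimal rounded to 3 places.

p₁ = P(outcome | exposed) = 441/877 = 0.50285
p₀ = P(outcome | unexposed) = 1155/2900 = 0.39828
Under exogeneity and monotonicity, PN = (p₁ − p₀) / p₁.
PN = (0.50285 − 0.39828) / 0.50285 = 0.10457 / 0.50285 ≈ 0.2080

PN ≈ 0.208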